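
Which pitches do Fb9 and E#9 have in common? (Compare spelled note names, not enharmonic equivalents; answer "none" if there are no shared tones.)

none

Fb9: F♭ A♭ C♭ E𝄫 G♭
E#9: E♯ G𝄪 B♯ D♯ F𝄪
Common to both → none.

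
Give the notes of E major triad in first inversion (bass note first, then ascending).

G-sharp B E

In root position, E major triad is E–G-sharp–B.
First inversion puts the third (G-sharp) in the bass.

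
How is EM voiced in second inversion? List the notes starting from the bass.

EM = E–G#–B; second inversion → fifth (B) lowest.

B – E – G#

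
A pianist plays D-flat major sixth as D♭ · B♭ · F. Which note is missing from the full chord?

A♭

D-flat major sixth = D♭, F, A♭, B♭. The voicing lacks the 5th (perfect 5th), A♭.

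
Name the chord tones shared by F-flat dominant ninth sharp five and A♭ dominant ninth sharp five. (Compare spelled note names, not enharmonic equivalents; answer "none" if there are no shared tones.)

F-flat dominant ninth sharp five: F-flat A-flat C E-double-flat G-flat
A♭ dominant ninth sharp five: A-flat C E G-flat B-flat
Common to both → A-flat, C, G-flat.

A-flat C G-flat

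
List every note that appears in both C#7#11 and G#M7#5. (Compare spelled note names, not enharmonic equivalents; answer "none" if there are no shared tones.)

G#  F##

C#7#11 = C#, E#, G#, B, F##.
G#M7#5 = G#, B#, D##, F##.
Shared: G#, F##.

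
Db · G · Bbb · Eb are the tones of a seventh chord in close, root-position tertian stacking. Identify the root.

Arranged so that each adjacent pair is a third by letter name: Eb – G – Bbb – Db.
The bottom of that stack, Eb, is the root (this is Eb dominant seventh flat five).

Eb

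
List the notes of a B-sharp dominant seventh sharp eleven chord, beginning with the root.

B♯, D𝄪, F𝄪, A♯, E𝄪

Root B♯, quality dominant seventh sharp eleven:
B♯ — root
D𝄪 — major 3rd
F𝄪 — perfect 5th
A♯ — minor 7th
E𝄪 — augmented 11th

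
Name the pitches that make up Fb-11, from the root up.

F♭, A𝄫, C♭, E𝄫, G♭, B𝄫

Root F♭, quality minor eleventh:
- root: F♭
- minor 3rd: A𝄫
- perfect 5th: C♭
- minor 7th: E𝄫
- major 9th: G♭
- perfect 11th: B𝄫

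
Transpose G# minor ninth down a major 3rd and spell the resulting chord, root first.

E G B D F#

A major 3rd down from G# is E, so the new chord is E minor ninth.
- root: E
- minor 3rd: G
- perfect 5th: B
- minor 7th: D
- major 9th: F#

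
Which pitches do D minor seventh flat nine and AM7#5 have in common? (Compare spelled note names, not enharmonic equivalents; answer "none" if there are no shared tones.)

D minor seventh flat nine: D F A C Eb
AM7#5: A C# E# G#
Common to both → A.

A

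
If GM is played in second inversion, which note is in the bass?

GM = G–B–D. Second inversion → fifth in the bass = D.

D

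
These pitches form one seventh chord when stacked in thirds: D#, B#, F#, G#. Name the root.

G#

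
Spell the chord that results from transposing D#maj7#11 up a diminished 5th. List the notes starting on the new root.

D# up a diminished 5th → A. New chord: A major seventh sharp eleven.
root → A
3rd (major 3rd) → C#
5th (perfect 5th) → E
7th (major 7th) → G#
11th (augmented 11th) → D#

A  C#  E  G#  D#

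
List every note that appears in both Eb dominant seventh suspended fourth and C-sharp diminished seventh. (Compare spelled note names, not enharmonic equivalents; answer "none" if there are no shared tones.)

B-flat

Eb dominant seventh suspended fourth: E-flat A-flat B-flat D-flat
C-sharp diminished seventh: C-sharp E G B-flat
Common to both → B-flat.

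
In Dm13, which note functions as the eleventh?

G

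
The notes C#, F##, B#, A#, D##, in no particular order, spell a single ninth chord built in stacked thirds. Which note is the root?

B#

Stacking in thirds gives B# – D## – F## – A# – C#, so B# is the root — B# dominant seventh flat nine.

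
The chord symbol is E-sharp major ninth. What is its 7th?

Root of E-sharp major ninth = E-sharp. The 7th is a major 7th: E-sharp up a major 7th → D-double-sharp.

D-double-sharp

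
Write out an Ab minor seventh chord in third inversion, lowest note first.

Ab minor seventh = A-flat–C-flat–E-flat–G-flat; third inversion → seventh (G-flat) lowest.

G-flat  A-flat  C-flat  E-flat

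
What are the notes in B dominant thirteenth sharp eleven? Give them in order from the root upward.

B dominant thirteenth sharp eleven: dominant thirteenth sharp eleven on B.
root → B
3rd (major 3rd) → D-sharp
5th (perfect 5th) → F-sharp
7th (minor 7th) → A
9th (major 9th) → C-sharp
11th (augmented 11th) → E-sharp
13th (major 13th) → G-sharp

B D-sharp F-sharp A C-sharp E-sharp G-sharp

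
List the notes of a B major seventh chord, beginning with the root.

B D-sharp F-sharp A-sharp

Root B, quality major seventh:
root → B
3rd (major 3rd) → D-sharp
5th (perfect 5th) → F-sharp
7th (major 7th) → A-sharp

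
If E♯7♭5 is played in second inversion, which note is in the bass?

E♯7♭5 = E#–G##–B–D#. Second inversion → fifth in the bass = B.

B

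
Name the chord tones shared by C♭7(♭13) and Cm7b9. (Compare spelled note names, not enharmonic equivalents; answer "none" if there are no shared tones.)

C♭7(♭13) = C♭, E♭, G♭, B𝄫, A𝄫.
Cm7b9 = C, E♭, G, B♭, D♭.
Shared: E♭.

E♭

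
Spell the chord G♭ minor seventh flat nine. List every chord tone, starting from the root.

Gb, Bbb, Db, Fb, Abb

G♭ minor seventh flat nine is a minor seventh flat nine built on Gb.
- root: Gb
- minor 3rd: Bbb
- perfect 5th: Db
- minor 7th: Fb
- minor 9th: Abb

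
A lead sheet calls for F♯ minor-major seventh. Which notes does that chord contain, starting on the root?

F♯ minor-major seventh is a minor-major seventh built on F♯.
- root: F♯
- minor 3rd: A
- perfect 5th: C♯
- major 7th: E♯

F♯ A C♯ E♯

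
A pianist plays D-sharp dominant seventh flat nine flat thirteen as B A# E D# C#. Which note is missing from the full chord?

The full D-sharp dominant seventh flat nine flat thirteen chord is D#, F##, A#, C#, E, B.
Comparing with the voicing, the major 3rd (3rd) — F## — is absent.

F##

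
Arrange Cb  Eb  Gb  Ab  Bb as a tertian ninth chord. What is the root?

Ab

Arranged so that each adjacent pair is a third by letter name: Ab – Cb – Eb – Gb – Bb.
The bottom of that stack, Ab, is the root (this is Ab minor ninth).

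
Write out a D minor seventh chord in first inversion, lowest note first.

F, A, C, D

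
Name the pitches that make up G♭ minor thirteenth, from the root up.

Root Gb, quality minor thirteenth:
root → Gb
3rd (minor 3rd) → Bbb
5th (perfect 5th) → Db
7th (minor 7th) → Fb
9th (major 9th) → Ab
11th (perfect 11th) → Cb
13th (major 13th) → Eb

Gb – Bbb – Db – Fb – Ab – Cb – Eb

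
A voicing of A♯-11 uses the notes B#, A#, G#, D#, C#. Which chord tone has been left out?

E#

A♯-11 = A#, C#, E#, G#, B#, D#. The voicing lacks the 5th (perfect 5th), E#.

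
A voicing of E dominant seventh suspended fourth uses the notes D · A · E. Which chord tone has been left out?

B

E dominant seventh suspended fourth = E, A, B, D. The voicing lacks the 5th (perfect 5th), B.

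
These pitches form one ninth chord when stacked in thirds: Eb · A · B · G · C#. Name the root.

A

Stacking in thirds gives A – C# – Eb – G – B, so A is the root — A dominant ninth flat five.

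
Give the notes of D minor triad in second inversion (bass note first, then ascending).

D minor triad = D–F–A; second inversion → fifth (A) lowest.

A, D, F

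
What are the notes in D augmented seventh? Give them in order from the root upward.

Root D, quality augmented seventh:
- root: D
- major 3rd: F-sharp
- augmented 5th: A-sharp
- minor 7th: C

D F-sharp A-sharp C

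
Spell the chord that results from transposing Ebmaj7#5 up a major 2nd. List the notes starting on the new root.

F  A  C#  E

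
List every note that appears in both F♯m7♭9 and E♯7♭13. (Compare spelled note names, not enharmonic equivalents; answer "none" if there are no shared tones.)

C#

F♯m7♭9 = F#, A, C#, E, G.
E♯7♭13 = E#, G##, B#, D#, C#.
Shared: C#.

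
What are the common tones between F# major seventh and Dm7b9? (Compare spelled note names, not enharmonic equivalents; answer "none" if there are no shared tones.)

none

F# major seventh: F# A# C# E#
Dm7b9: D F A C Eb
Common to both → none.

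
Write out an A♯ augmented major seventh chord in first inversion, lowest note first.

C##, E##, G##, A#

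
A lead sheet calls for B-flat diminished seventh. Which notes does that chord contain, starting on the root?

B-flat diminished seventh is a diminished seventh built on Bb.
- root: Bb
- minor 3rd: Db
- diminished 5th: Fb
- diminished 7th: Abb

Bb Db Fb Abb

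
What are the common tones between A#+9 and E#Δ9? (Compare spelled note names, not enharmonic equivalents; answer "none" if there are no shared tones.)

B#

A#+9 = A#, C##, E##, G#, B#.
E#Δ9 = E#, G##, B#, D##, F##.
Shared: B#.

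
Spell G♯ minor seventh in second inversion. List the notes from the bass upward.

G♯ minor seventh = G#–B–D#–F#; second inversion → fifth (D#) lowest.

D# – F# – G# – B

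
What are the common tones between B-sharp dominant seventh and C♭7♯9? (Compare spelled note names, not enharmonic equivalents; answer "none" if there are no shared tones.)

none

B-sharp dominant seventh = B#, D##, F##, A#.
C♭7♯9 = Cb, Eb, Gb, Bbb, D.
Shared: none.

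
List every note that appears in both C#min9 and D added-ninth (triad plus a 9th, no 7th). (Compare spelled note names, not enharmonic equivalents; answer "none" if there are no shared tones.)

C#min9: C# E G# B D#
D added-ninth: D F# A E
Common to both → E.

E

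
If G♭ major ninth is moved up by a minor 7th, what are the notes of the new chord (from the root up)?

F-flat A-flat C-flat E-flat G-flat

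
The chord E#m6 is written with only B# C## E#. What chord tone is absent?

The full E#m6 chord is E#, G#, B#, C##.
Comparing with the voicing, the minor 3rd (3rd) — G# — is absent.

G#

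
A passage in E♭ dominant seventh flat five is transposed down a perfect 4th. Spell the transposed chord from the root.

Transposed root: Eb → Bb (perfect 4th down). So we spell Bb dominant seventh flat five:
Bb — root
D — major 3rd
Fb — diminished 5th
Ab — minor 7th

Bb, D, Fb, Ab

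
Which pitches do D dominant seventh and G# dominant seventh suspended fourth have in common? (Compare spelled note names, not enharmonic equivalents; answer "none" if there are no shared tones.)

F-sharp

D dominant seventh: D F-sharp A C
G# dominant seventh suspended fourth: G-sharp C-sharp D-sharp F-sharp
Common to both → F-sharp.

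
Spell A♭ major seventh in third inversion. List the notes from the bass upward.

G  A-flat  C  E-flat

A♭ major seventh = A-flat–C–E-flat–G; third inversion → seventh (G) lowest.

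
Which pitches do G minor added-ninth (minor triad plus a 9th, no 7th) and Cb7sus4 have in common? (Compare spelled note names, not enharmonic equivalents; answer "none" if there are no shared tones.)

none

G minor added-ninth = G, Bb, D, A.
Cb7sus4 = Cb, Fb, Gb, Bbb.
Shared: none.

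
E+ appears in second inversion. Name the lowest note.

B#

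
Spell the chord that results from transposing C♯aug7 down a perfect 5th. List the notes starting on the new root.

F#, A#, C##, E

Transposed root: C# → F# (perfect 5th down). So we spell F# augmented seventh:
- root: F#
- major 3rd: A#
- augmented 5th: C##
- minor 7th: E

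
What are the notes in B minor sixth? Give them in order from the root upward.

Root B, quality minor sixth:
root → B
3rd (minor 3rd) → D
5th (perfect 5th) → F-sharp
6th (major 6th) → G-sharp

B  D  F-sharp  G-sharp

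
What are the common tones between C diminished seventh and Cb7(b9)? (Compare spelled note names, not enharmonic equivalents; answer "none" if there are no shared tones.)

Eb – Gb – Bbb

C diminished seventh: C Eb Gb Bbb
Cb7(b9): Cb Eb Gb Bbb Dbb
Common to both → Eb, Gb, Bbb.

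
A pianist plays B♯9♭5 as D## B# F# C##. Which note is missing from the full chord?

The full B♯9♭5 chord is B#, D##, F#, A#, C##.
Comparing with the voicing, the minor 7th (7th) — A# — is absent.

A#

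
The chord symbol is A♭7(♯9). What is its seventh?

Gb

Root of A♭7(♯9) = Ab. The 7th is a minor 7th: Ab up a minor 7th → Gb.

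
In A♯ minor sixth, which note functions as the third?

C-sharp

Root of A♯ minor sixth = A-sharp. The 3rd is a minor 3rd: A-sharp up a minor 3rd → C-sharp.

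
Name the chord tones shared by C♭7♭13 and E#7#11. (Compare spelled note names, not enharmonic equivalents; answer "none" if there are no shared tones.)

C♭7♭13 = Cb, Eb, Gb, Bbb, Abb.
E#7#11 = E#, G##, B#, D#, A##.
Shared: none.

none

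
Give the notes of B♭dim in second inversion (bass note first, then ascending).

Fb Bb Db

In root position, B♭dim is Bb–Db–Fb.
Second inversion puts the fifth (Fb) in the bass.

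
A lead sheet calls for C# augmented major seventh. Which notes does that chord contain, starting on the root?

Root C-sharp, quality augmented major seventh:
Root: C-sharp
Major 3rd (3rd): E-sharp
Augmented 5th (5th): G-double-sharp
Major 7th (7th): B-sharp

C-sharp  E-sharp  G-double-sharp  B-sharp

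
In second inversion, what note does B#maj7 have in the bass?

F##

B#maj7 in root position is B#–D##–F##–A##.
Second inversion places the fifth in the bass, which is F##.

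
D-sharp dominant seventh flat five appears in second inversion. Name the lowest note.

D-sharp dominant seventh flat five = D-sharp–F-double-sharp–A–C-sharp. Second inversion → fifth in the bass = A.

A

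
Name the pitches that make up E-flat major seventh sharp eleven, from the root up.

Eb, G, Bb, D, A

E-flat major seventh sharp eleven is a major seventh sharp eleven built on Eb.
Root: Eb
Major 3rd (3rd): G
Perfect 5th (5th): Bb
Major 7th (7th): D
Augmented 11th (11th): A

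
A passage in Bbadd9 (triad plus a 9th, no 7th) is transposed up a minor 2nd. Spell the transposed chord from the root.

Bb up a minor 2nd → Cb. New chord: Cb added-ninth.
root → Cb
3rd (major 3rd) → Eb
5th (perfect 5th) → Gb
9th (major 9th) → Db

Cb  Eb  Gb  Db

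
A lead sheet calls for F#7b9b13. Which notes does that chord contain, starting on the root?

F# A# C# E G D

Root F#, quality dominant seventh flat nine flat thirteen:
root → F#
3rd (major 3rd) → A#
5th (perfect 5th) → C#
7th (minor 7th) → E
9th (minor 9th) → G
13th (minor 13th) → D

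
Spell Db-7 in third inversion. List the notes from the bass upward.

Db-7 = Db–Fb–Ab–Cb; third inversion → seventh (Cb) lowest.

Cb – Db – Fb – Ab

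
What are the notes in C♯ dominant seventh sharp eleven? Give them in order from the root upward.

C#, E#, G#, B, F##

Root C#, quality dominant seventh sharp eleven:
root → C#
3rd (major 3rd) → E#
5th (perfect 5th) → G#
7th (minor 7th) → B
11th (augmented 11th) → F##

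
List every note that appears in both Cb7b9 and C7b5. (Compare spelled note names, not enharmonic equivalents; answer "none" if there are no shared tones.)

Gb

Cb7b9 = Cb, Eb, Gb, Bbb, Dbb.
C7b5 = C, E, Gb, Bb.
Shared: Gb.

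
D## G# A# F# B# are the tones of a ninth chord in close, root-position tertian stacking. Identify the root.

Arranged so that each adjacent pair is a third by letter name: G# – B# – D## – F# – A#.
The bottom of that stack, G#, is the root (this is G# dominant ninth sharp five).

G#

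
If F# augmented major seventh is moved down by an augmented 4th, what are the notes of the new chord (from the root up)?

Transposed root: F# → C (augmented 4th down). So we spell C augmented major seventh:
- root: C
- major 3rd: E
- augmented 5th: G#
- major 7th: B

C E G# B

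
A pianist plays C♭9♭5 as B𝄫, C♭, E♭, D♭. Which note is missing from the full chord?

The full C♭9♭5 chord is C♭, E♭, G𝄫, B𝄫, D♭.
Comparing with the voicing, the diminished 5th (5th) — G𝄫 — is absent.

G𝄫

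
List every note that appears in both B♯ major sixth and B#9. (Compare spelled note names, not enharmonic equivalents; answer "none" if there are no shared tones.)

B# – D## – F##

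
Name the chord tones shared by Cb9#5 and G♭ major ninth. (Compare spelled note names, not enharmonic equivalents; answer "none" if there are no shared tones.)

Db

Cb9#5 = Cb, Eb, G, Bbb, Db.
G♭ major ninth = Gb, Bb, Db, F, Ab.
Shared: Db.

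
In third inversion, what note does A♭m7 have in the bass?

A♭m7 = Ab–Cb–Eb–Gb. Third inversion → seventh in the bass = Gb.

Gb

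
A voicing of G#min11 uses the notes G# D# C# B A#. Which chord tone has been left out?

G#min11 = G#, B, D#, F#, A#, C#. The voicing lacks the 7th (minor 7th), F#.

F#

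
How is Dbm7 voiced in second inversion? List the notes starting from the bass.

Ab  Cb  Db  Fb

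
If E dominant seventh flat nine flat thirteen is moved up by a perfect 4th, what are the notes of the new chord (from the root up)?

A, C-sharp, E, G, B-flat, F

A perfect 4th up from E is A, so the new chord is A dominant seventh flat nine flat thirteen.
root → A
3rd (major 3rd) → C-sharp
5th (perfect 5th) → E
7th (minor 7th) → G
9th (minor 9th) → B-flat
13th (minor 13th) → F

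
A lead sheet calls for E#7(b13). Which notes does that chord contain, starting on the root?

E#, G##, B#, D#, C#

E#7(b13) is a dominant seventh flat thirteen built on E#.
Root: E#
Major 3rd (3rd): G##
Perfect 5th (5th): B#
Minor 7th (7th): D#
Minor 13th (13th): C#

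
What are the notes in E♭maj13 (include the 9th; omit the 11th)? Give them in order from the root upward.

Eb G Bb D F C

E♭maj13 is a major thirteenth built on Eb.
- root: Eb
- major 3rd: G
- perfect 5th: Bb
- major 7th: D
- major 9th: F
- major 13th: C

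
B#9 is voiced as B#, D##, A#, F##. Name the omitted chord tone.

C##

The full B#9 chord is B#, D##, F##, A#, C##.
Comparing with the voicing, the major 9th (9th) — C## — is absent.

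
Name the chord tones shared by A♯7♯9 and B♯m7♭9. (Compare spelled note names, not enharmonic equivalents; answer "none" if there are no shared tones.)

A♯7♯9: A# C## E# G# B##
B♯m7♭9: B# D# F## A# C#
Common to both → A#.

A#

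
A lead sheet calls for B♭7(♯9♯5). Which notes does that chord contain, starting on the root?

Bb – D – F# – Ab – C#

B♭7(♯9♯5): dominant seventh sharp nine sharp five on Bb.
root → Bb
3rd (major 3rd) → D
5th (augmented 5th) → F#
7th (minor 7th) → Ab
9th (augmented 9th) → C#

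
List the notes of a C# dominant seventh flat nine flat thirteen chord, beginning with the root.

C# E# G# B D A

C# dominant seventh flat nine flat thirteen: dominant seventh flat nine flat thirteen on C#.
Root: C#
Major 3rd (3rd): E#
Perfect 5th (5th): G#
Minor 7th (7th): B
Minor 9th (9th): D
Minor 13th (13th): A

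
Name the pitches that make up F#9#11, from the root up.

F#  A#  C#  E  G#  B#

F#9#11 is a dominant ninth sharp eleven built on F#.
- root: F#
- major 3rd: A#
- perfect 5th: C#
- minor 7th: E
- major 9th: G#
- augmented 11th: B#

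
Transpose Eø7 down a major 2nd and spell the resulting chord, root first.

Transposed root: E → D (major 2nd down). So we spell D half-diminished seventh:
- root: D
- minor 3rd: F
- diminished 5th: Ab
- minor 7th: C

D, F, Ab, C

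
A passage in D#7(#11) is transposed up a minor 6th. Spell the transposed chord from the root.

B, D#, F#, A, E#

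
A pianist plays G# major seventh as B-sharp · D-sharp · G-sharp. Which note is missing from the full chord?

The full G# major seventh chord is G-sharp, B-sharp, D-sharp, F-double-sharp.
Comparing with the voicing, the major 7th (7th) — F-double-sharp — is absent.

F-double-sharp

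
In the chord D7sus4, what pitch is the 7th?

C

D7sus4 is built on D; its 7th is a minor 7th above the root.
A seventh above D uses the letter C, and the minor 7th above D is C.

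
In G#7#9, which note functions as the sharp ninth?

Root of G#7#9 = G#. The 9th is an augmented 9th: G# up an augmented 9th → A##.

A##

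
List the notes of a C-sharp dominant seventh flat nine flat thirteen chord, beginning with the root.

Root C#, quality dominant seventh flat nine flat thirteen:
C# — root
E# — major 3rd
G# — perfect 5th
B — minor 7th
D — minor 9th
A — minor 13th

C#  E#  G#  B  D  A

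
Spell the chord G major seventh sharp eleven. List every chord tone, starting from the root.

G major seventh sharp eleven is a major seventh sharp eleven built on G.
G — root
B — major 3rd
D — perfect 5th
F# — major 7th
C# — augmented 11th

G  B  D  F#  C#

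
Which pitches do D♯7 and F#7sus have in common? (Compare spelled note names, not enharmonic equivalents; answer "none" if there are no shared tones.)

D♯7 = D#, F##, A#, C#.
F#7sus = F#, B, C#, E.
Shared: C#.

C#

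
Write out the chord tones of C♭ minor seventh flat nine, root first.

C-flat, E-double-flat, G-flat, B-double-flat, D-double-flat

Root C-flat, quality minor seventh flat nine:
C-flat — root
E-double-flat — minor 3rd
G-flat — perfect 5th
B-double-flat — minor 7th
D-double-flat — minor 9th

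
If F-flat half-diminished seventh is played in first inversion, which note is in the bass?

F-flat half-diminished seventh = F-flat–A-double-flat–C-double-flat–E-double-flat. First inversion → third in the bass = A-double-flat.

A-double-flat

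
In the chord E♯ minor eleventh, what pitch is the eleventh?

E♯ minor eleventh is built on E#; its 11th is a perfect 11th above the root.
A fourth above E uses the letter A, and the perfect 11th above E# is A#.

A#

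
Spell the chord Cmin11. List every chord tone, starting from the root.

C – Eb – G – Bb – D – F

Cmin11: minor eleventh on C.
- root: C
- minor 3rd: Eb
- perfect 5th: G
- minor 7th: Bb
- major 9th: D
- perfect 11th: F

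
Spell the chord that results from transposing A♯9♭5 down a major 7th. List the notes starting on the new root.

B, D♯, F, A, C♯

A♯ down a major 7th → B. New chord: B dominant ninth flat five.
root → B
3rd (major 3rd) → D♯
5th (diminished 5th) → F
7th (minor 7th) → A
9th (major 9th) → C♯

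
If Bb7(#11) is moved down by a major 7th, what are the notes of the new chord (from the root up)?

C♭  E♭  G♭  B𝄫  F

A major 7th down from B♭ is C♭, so the new chord is C♭ dominant seventh sharp eleven.
C♭ — root
E♭ — major 3rd
G♭ — perfect 5th
B𝄫 — minor 7th
F — augmented 11th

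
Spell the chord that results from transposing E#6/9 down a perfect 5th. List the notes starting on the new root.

A♯  C𝄪  E♯  F𝄪  B♯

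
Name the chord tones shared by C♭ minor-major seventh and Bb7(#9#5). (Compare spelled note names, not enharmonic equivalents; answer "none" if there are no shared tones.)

Bb

C♭ minor-major seventh: Cb Ebb Gb Bb
Bb7(#9#5): Bb D F# Ab C#
Common to both → Bb.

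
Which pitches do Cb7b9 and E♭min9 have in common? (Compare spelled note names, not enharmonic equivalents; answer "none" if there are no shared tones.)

Cb7b9: Cb Eb Gb Bbb Dbb
E♭min9: Eb Gb Bb Db F
Common to both → Eb, Gb.

Eb  Gb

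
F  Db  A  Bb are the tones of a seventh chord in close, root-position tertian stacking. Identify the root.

Stacking in thirds gives Bb – Db – F – A, so Bb is the root — Bb minor-major seventh.

Bb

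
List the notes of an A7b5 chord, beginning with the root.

A, C#, Eb, G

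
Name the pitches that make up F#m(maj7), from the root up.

F#  A  C#  E#

F#m(maj7): minor-major seventh on F#.
F# — root
A — minor 3rd
C# — perfect 5th
E# — major 7th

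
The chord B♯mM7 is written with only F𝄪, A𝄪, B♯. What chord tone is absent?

D♯

B♯mM7 = B♯, D♯, F𝄪, A𝄪. The voicing lacks the 3rd (minor 3rd), D♯.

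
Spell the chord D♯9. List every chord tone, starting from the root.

D#  F##  A#  C#  E#

D♯9 is a dominant ninth built on D#.
Root: D#
Major 3rd (3rd): F##
Perfect 5th (5th): A#
Minor 7th (7th): C#
Major 9th (9th): E#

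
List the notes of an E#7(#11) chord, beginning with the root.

E#7(#11) is a dominant seventh sharp eleven built on E#.
E# — root
G## — major 3rd
B# — perfect 5th
D# — minor 7th
A## — augmented 11th

E#, G##, B#, D#, A##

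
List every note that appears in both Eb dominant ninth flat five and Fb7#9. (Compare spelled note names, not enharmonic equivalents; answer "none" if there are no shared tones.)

G

Eb dominant ninth flat five = Eb, G, Bbb, Db, F.
Fb7#9 = Fb, Ab, Cb, Ebb, G.
Shared: G.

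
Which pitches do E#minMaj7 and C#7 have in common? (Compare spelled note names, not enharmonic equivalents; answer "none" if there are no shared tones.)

E#minMaj7: E# G# B# D##
C#7: C# E# G# B
Common to both → E#, G#.

E#  G#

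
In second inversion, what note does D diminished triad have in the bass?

D diminished triad = D–F–Ab. Second inversion → fifth in the bass = Ab.

Ab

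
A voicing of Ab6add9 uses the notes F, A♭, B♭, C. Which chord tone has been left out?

E♭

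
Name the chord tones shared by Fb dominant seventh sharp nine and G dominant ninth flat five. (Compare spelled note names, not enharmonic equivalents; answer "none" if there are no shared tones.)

Fb dominant seventh sharp nine = F-flat, A-flat, C-flat, E-double-flat, G.
G dominant ninth flat five = G, B, D-flat, F, A.
Shared: G.

G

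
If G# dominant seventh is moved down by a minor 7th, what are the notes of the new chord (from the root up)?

A-sharp  C-double-sharp  E-sharp  G-sharp

A minor 7th down from G-sharp is A-sharp, so the new chord is A-sharp dominant seventh.
Root: A-sharp
Major 3rd (3rd): C-double-sharp
Perfect 5th (5th): E-sharp
Minor 7th (7th): G-sharp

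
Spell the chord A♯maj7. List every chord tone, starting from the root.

A♯ C𝄪 E♯ G𝄪

A♯maj7: major seventh on A♯.
A♯ — root
C𝄪 — major 3rd
E♯ — perfect 5th
G𝄪 — major 7th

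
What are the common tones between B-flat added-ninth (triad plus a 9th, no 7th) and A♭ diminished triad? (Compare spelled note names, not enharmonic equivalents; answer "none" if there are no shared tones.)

none

B-flat added-ninth = B-flat, D, F, C.
A♭ diminished triad = A-flat, C-flat, E-double-flat.
Shared: none.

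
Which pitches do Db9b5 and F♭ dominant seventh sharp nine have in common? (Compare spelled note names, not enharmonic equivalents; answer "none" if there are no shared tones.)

Cb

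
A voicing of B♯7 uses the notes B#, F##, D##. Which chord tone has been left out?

A#

The full B♯7 chord is B#, D##, F##, A#.
Comparing with the voicing, the minor 7th (7th) — A# — is absent.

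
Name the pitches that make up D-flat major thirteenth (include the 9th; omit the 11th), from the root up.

D-flat, F, A-flat, C, E-flat, B-flat

D-flat major thirteenth is a major thirteenth built on D-flat.
Root: D-flat
Major 3rd (3rd): F
Perfect 5th (5th): A-flat
Major 7th (7th): C
Major 9th (9th): E-flat
Major 13th (13th): B-flat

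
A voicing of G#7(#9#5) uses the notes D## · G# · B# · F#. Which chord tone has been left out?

The full G#7(#9#5) chord is G#, B#, D##, F#, A##.
Comparing with the voicing, the augmented 9th (9th) — A## — is absent.

A##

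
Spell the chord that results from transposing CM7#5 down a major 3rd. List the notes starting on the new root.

Transposed root: C → Ab (major 3rd down). So we spell Ab augmented major seventh:
Root: Ab
Major 3rd (3rd): C
Augmented 5th (5th): E
Major 7th (7th): G

Ab  C  E  G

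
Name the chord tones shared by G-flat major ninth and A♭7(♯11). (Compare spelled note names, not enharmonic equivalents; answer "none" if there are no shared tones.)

G♭, A♭

G-flat major ninth = G♭, B♭, D♭, F, A♭.
A♭7(♯11) = A♭, C, E♭, G♭, D.
Shared: G♭, A♭.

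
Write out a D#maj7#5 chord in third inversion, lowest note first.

D#maj7#5 = D♯–F𝄪–A𝄪–C𝄪; third inversion → seventh (C𝄪) lowest.

C𝄪 – D♯ – F𝄪 – A𝄪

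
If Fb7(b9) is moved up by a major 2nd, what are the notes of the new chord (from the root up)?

Fb up a major 2nd → Gb. New chord: Gb dominant seventh flat nine.
Gb — root
Bb — major 3rd
Db — perfect 5th
Fb — minor 7th
Abb — minor 9th

Gb  Bb  Db  Fb  Abb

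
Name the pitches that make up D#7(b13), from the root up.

D#, F##, A#, C#, B

D#7(b13) is a dominant seventh flat thirteen built on D#.
- root: D#
- major 3rd: F##
- perfect 5th: A#
- minor 7th: C#
- minor 13th: B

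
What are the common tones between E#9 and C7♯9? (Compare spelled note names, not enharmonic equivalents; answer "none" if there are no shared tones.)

E#9: E# G## B# D# F##
C7♯9: C E G Bb D#
Common to both → D#.

D#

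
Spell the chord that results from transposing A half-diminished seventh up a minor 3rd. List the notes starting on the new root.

C, E-flat, G-flat, B-flat

Transposed root: A → C (minor 3rd up). So we spell C half-diminished seventh:
- root: C
- minor 3rd: E-flat
- diminished 5th: G-flat
- minor 7th: B-flat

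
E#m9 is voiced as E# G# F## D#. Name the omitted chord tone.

The full E#m9 chord is E#, G#, B#, D#, F##.
Comparing with the voicing, the perfect 5th (5th) — B# — is absent.

B#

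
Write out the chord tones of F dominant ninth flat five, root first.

F  A  Cb  Eb  G

F dominant ninth flat five is a dominant ninth flat five built on F.
Root: F
Major 3rd (3rd): A
Diminished 5th (5th): Cb
Minor 7th (7th): Eb
Major 9th (9th): G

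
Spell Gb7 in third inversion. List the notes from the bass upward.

In root position, Gb7 is G♭–B♭–D♭–F♭.
Third inversion puts the seventh (F♭) in the bass.

F♭ G♭ B♭ D♭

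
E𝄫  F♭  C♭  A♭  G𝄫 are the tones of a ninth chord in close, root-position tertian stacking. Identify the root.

Arranged so that each adjacent pair is a third by letter name: F♭ – A♭ – C♭ – E𝄫 – G𝄫.
The bottom of that stack, F♭, is the root (this is F♭ dominant seventh flat nine).

F♭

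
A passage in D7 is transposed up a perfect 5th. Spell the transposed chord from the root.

A  C#  E  G

D up a perfect 5th → A. New chord: A dominant seventh.
A — root
C# — major 3rd
E — perfect 5th
G — minor 7th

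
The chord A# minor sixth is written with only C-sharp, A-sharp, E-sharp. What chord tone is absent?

F-double-sharp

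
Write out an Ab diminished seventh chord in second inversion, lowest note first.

E-double-flat – G-double-flat – A-flat – C-flat

Ab diminished seventh = A-flat–C-flat–E-double-flat–G-double-flat; second inversion → fifth (E-double-flat) lowest.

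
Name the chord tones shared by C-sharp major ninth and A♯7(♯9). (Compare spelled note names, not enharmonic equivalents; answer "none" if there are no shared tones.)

C-sharp major ninth: C# E# G# B# D#
A♯7(♯9): A# C## E# G# B##
Common to both → E#, G#.

E# G#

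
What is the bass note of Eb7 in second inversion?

Bb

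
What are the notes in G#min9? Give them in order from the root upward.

G#, B, D#, F#, A#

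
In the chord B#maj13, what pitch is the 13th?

B#maj13 is built on B#; its 13th is a major 13th above the root.
A sixth above B uses the letter G, and the major 13th above B# is G##.

G##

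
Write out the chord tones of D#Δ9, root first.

D#Δ9 is a major ninth built on D♯.
- root: D♯
- major 3rd: F𝄪
- perfect 5th: A♯
- major 7th: C𝄪
- major 9th: E♯

D♯, F𝄪, A♯, C𝄪, E♯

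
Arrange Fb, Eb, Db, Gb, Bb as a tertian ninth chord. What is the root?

Eb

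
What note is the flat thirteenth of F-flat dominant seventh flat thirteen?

Dbb

F-flat dominant seventh flat thirteen is built on Fb; its 13th is a minor 13th above the root.
A sixth above F uses the letter D, and the minor 13th above Fb is Dbb.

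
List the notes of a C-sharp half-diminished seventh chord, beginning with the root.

C-sharp E G B

C-sharp half-diminished seventh is a half-diminished seventh built on C-sharp.
- root: C-sharp
- minor 3rd: E
- diminished 5th: G
- minor 7th: B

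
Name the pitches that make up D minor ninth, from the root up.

D F A C E

D minor ninth is a minor ninth built on D.
root → D
3rd (minor 3rd) → F
5th (perfect 5th) → A
7th (minor 7th) → C
9th (major 9th) → E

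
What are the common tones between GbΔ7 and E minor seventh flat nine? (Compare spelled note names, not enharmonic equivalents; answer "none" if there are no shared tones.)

F

GbΔ7 = Gb, Bb, Db, F.
E minor seventh flat nine = E, G, B, D, F.
Shared: F.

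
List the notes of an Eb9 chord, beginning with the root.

Eb, G, Bb, Db, F

Root Eb, quality dominant ninth:
root → Eb
3rd (major 3rd) → G
5th (perfect 5th) → Bb
7th (minor 7th) → Db
9th (major 9th) → F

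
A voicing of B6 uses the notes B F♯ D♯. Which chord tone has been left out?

G♯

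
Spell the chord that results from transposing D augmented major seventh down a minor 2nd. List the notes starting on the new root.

D down a minor 2nd → C-sharp. New chord: C-sharp augmented major seventh.
C-sharp — root
E-sharp — major 3rd
G-double-sharp — augmented 5th
B-sharp — major 7th

C-sharp, E-sharp, G-double-sharp, B-sharp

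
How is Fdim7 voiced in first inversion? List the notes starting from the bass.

Ab  Cb  Ebb  F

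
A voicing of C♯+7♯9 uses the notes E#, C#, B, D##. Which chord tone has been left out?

G##

C♯+7♯9 = C#, E#, G##, B, D##. The voicing lacks the 5th (augmented 5th), G##.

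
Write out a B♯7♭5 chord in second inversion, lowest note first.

In root position, B♯7♭5 is B#–D##–F#–A#.
Second inversion puts the fifth (F#) in the bass.

F# – A# – B# – D##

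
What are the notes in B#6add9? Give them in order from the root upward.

Root B#, quality six-nine:
- root: B#
- major 3rd: D##
- perfect 5th: F##
- major 6th: G##
- major 9th: C##

B#, D##, F##, G##, C##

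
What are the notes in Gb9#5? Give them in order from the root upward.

Gb  Bb  D  Fb  Ab

Root Gb, quality dominant ninth sharp five:
Root: Gb
Major 3rd (3rd): Bb
Augmented 5th (5th): D
Minor 7th (7th): Fb
Major 9th (9th): Ab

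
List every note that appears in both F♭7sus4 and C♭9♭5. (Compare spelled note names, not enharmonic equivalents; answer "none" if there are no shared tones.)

B𝄫  C♭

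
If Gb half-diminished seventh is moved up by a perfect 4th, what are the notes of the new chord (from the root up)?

Transposed root: G♭ → C♭ (perfect 4th up). So we spell C♭ half-diminished seventh:
root → C♭
3rd (minor 3rd) → E𝄫
5th (diminished 5th) → G𝄫
7th (minor 7th) → B𝄫

C♭ – E𝄫 – G𝄫 – B𝄫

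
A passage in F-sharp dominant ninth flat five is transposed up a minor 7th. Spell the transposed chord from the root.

E G-sharp B-flat D F-sharp

Transposed root: F-sharp → E (minor 7th up). So we spell E dominant ninth flat five:
- root: E
- major 3rd: G-sharp
- diminished 5th: B-flat
- minor 7th: D
- major 9th: F-sharp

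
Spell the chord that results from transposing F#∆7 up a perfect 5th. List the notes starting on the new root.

Transposed root: F# → C# (perfect 5th up). So we spell C# major seventh:
Root: C#
Major 3rd (3rd): E#
Perfect 5th (5th): G#
Major 7th (7th): B#

C#, E#, G#, B#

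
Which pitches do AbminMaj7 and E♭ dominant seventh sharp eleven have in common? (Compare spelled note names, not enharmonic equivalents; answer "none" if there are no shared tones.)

AbminMaj7 = Ab, Cb, Eb, G.
E♭ dominant seventh sharp eleven = Eb, G, Bb, Db, A.
Shared: Eb, G.

Eb  G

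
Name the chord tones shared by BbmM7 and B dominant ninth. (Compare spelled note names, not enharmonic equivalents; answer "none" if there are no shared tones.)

BbmM7 = Bb, Db, F, A.
B dominant ninth = B, D#, F#, A, C#.
Shared: A.

A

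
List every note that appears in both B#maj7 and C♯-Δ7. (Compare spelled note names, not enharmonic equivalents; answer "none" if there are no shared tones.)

B#

B#maj7: B# D## F## A##
C♯-Δ7: C# E G# B#
Common to both → B#.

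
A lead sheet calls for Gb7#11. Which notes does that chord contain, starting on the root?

Gb7#11: dominant seventh sharp eleven on Gb.
Root: Gb
Major 3rd (3rd): Bb
Perfect 5th (5th): Db
Minor 7th (7th): Fb
Augmented 11th (11th): C

Gb  Bb  Db  Fb  C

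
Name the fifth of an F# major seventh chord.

F# major seventh is built on F♯; its 5th is a perfect 5th above the root.
A fifth above F uses the letter C, and the perfect 5th above F♯ is C♯.

C♯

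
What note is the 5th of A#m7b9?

Root of A#m7b9 = A#. The 5th is a perfect 5th: A# up a perfect 5th → E#.

E#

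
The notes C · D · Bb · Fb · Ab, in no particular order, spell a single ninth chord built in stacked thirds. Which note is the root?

Arranged so that each adjacent pair is a third by letter name: Bb – D – Fb – Ab – C.
The bottom of that stack, Bb, is the root (this is Bb dominant ninth flat five).

Bb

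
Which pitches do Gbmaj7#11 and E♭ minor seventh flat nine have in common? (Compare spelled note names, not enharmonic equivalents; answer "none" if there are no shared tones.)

Gb Bb Db

Gbmaj7#11 = Gb, Bb, Db, F, C.
E♭ minor seventh flat nine = Eb, Gb, Bb, Db, Fb.
Shared: Gb, Bb, Db.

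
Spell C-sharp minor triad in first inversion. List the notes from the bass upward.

E, G♯, C♯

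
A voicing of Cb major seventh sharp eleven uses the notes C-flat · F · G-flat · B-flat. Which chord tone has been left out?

The full Cb major seventh sharp eleven chord is C-flat, E-flat, G-flat, B-flat, F.
Comparing with the voicing, the major 3rd (3rd) — E-flat — is absent.

E-flat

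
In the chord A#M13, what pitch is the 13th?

F##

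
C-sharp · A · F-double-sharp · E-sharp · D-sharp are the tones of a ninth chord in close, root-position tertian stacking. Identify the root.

D-sharp

Arranged so that each adjacent pair is a third by letter name: D-sharp – F-double-sharp – A – C-sharp – E-sharp.
The bottom of that stack, D-sharp, is the root (this is D-sharp dominant ninth flat five).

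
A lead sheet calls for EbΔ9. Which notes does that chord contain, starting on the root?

EbΔ9 is a major ninth built on E♭.
- root: E♭
- major 3rd: G
- perfect 5th: B♭
- major 7th: D
- major 9th: F

E♭  G  B♭  D  F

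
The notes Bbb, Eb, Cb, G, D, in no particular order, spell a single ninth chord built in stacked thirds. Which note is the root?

Arranged so that each adjacent pair is a third by letter name: Cb – Eb – G – Bbb – D.
The bottom of that stack, Cb, is the root (this is Cb dominant seventh sharp nine sharp five).

Cb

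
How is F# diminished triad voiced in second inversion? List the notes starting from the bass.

C – F# – A

In root position, F# diminished triad is F#–A–C.
Second inversion puts the fifth (C) in the bass.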